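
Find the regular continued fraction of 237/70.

Run the Euclidean algorithm on 237 and 70; the successive quotients are the partial quotients a_0, a_1, ... (each step inverts the fractional part left over by the previous one):
  237 = 3*70 + 27, so a_0 = 3.
  70 = 2*27 + 16, so a_1 = 2.
  27 = 1*16 + 11, so a_2 = 1.
  16 = 1*11 + 5, so a_3 = 1.
  11 = 2*5 + 1, so a_4 = 2.
  5 = 5*1 + 0, so a_5 = 5.
The remainder reaches 0 after 6 divisions, so the expansion has 6 partial quotients, read off in order.

[3; 2, 1, 1, 2, 5]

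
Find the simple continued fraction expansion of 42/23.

[1; 1, 4, 1, 3]

Run the Euclidean algorithm on 42 and 23; the successive quotients are the partial quotients a_0, a_1, ... (each step inverts the fractional part left over by the previous one):
  42 = 1*23 + 19, so a_0 = 1.
  23 = 1*19 + 4, so a_1 = 1.
  19 = 4*4 + 3, so a_2 = 4.
  4 = 1*3 + 1, so a_3 = 1.
  3 = 3*1 + 0, so a_4 = 3.
The remainder reaches 0 after 5 divisions, so the expansion has 5 partial quotients, read off in order.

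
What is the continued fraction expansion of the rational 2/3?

[0; 1, 2]

Run the Euclidean algorithm on 2 and 3; the successive quotients are the partial quotients a_0, a_1, ... (each step inverts the fractional part left over by the previous one):
  2 = 0*3 + 2, so a_0 = 0.
  3 = 1*2 + 1, so a_1 = 1.
  2 = 2*1 + 0, so a_2 = 2.
The remainder reaches 0 after 3 divisions, so the expansion has 3 partial quotients, read off in order.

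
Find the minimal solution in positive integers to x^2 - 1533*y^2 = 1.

(x, y) = (65935351, 1684020)

First expand sqrt(1533) as a continued fraction. With x_i = (sqrt(1533) + m_i)/d_i and (m_0, d_0) = (0, 1): a_0 = floor(sqrt(1533)) = 39, since 39^2 = 1521 <= 1533 < 1600 = 40^2.
Iterate m_{i+1} = d_i*a_i - m_i, d_{i+1} = (1533 - m_{i+1}^2)/d_i, a_{i+1} = floor((a_0 + m_{i+1})/d_{i+1}):
  m_1 = 1*39 - 0 = 39, d_1 = (1533 - 39^2)/1 = 12/1 = 12, a_1 = floor((39 + 39)/12) = 6.
  m_2 = 12*6 - 39 = 33, d_2 = (1533 - 33^2)/12 = 444/12 = 37, a_2 = floor((39 + 33)/37) = 1.
  m_3 = 37*1 - 33 = 4, d_3 = (1533 - 4^2)/37 = 1517/37 = 41, a_3 = floor((39 + 4)/41) = 1.
  m_4 = 41*1 - 4 = 37, d_4 = (1533 - 37^2)/41 = 164/41 = 4, a_4 = floor((39 + 37)/4) = 19.
  m_5 = 4*19 - 37 = 39, d_5 = (1533 - 39^2)/4 = 12/4 = 3, a_5 = floor((39 + 39)/3) = 26.
  m_6 = 3*26 - 39 = 39, d_6 = (1533 - 39^2)/3 = 12/3 = 4, a_6 = floor((39 + 39)/4) = 19.
  m_7 = 4*19 - 39 = 37, d_7 = (1533 - 37^2)/4 = 164/4 = 41, a_7 = floor((39 + 37)/41) = 1.
  m_8 = 41*1 - 37 = 4, d_8 = (1533 - 4^2)/41 = 1517/41 = 37, a_8 = floor((39 + 4)/37) = 1.
  m_9 = 37*1 - 4 = 33, d_9 = (1533 - 33^2)/37 = 444/37 = 12, a_9 = floor((39 + 33)/12) = 6.
  m_10 = 12*6 - 33 = 39, d_10 = (1533 - 39^2)/12 = 12/12 = 1, a_10 = floor((39 + 39)/1) = 78.
  m_11 = 1*78 - 39 = 39, d_11 = (1533 - 39^2)/1 = 12/1 = 12: (m_11, d_11) = (m_1, d_1) = (39, 12), so from here the quotients repeat a_1, ..., a_10; the period length is 10.
So sqrt(1533) = [39; (6, 1, 1, 19, 26, 19, 1, 1, 6, 78)] with period length k = 10.
k is even, so the fundamental solution of x^2 - 1533y^2 = 1 is (p_{k-1}, q_{k-1}) = (p_9, q_9); compute convergents through index 9.
Convergents (p_i = a_i*p_{i-1} + p_{i-2}, q_i = a_i*q_{i-1} + q_{i-2} with p_{-2}=0, p_{-1}=1, q_{-2}=1, q_{-1}=0):
  i=0: a_0=39, p_0 = 39*1 + 0 = 39, q_0 = 39*0 + 1 = 1.
  i=1: a_1=6, p_1 = 6*39 + 1 = 235, q_1 = 6*1 + 0 = 6.
  i=2: a_2=1, p_2 = 1*235 + 39 = 274, q_2 = 1*6 + 1 = 7.
  i=3: a_3=1, p_3 = 1*274 + 235 = 509, q_3 = 1*7 + 6 = 13.
  i=4: a_4=19, p_4 = 19*509 + 274 = 9945, q_4 = 19*13 + 7 = 254.
  i=5: a_5=26, p_5 = 26*9945 + 509 = 259079, q_5 = 26*254 + 13 = 6617.
  i=6: a_6=19, p_6 = 19*259079 + 9945 = 4932446, q_6 = 19*6617 + 254 = 125977.
  i=7: a_7=1, p_7 = 1*4932446 + 259079 = 5191525, q_7 = 1*125977 + 6617 = 132594.
  i=8: a_8=1, p_8 = 1*5191525 + 4932446 = 10123971, q_8 = 1*132594 + 125977 = 258571.
  i=9: a_9=6, p_9 = 6*10123971 + 5191525 = 65935351, q_9 = 6*258571 + 132594 = 1684020.
Check: 65935351^2 - 1533*1684020^2 = 4347470511493201 - 4347470511493200 = 1, so (x, y) = (65935351, 1684020) solves the equation, and by the theorem it is the least positive solution.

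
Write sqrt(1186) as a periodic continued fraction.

[34; (2, 3, 1, 1, 4, 34, 4, 1, 1, 3, 2, 68)]

Write x_i = (sqrt(1186) + m_i)/d_i with (m_0, d_0) = (0, 1). a_0 = floor(sqrt(1186)) = 34, since 34^2 = 1156 <= 1186 < 1225 = 35^2.
Iterate m_{i+1} = d_i*a_i - m_i, d_{i+1} = (1186 - m_{i+1}^2)/d_i, a_{i+1} = floor((a_0 + m_{i+1})/d_{i+1}):
  m_1 = 1*34 - 0 = 34, d_1 = (1186 - 34^2)/1 = 30/1 = 30, a_1 = floor((34 + 34)/30) = 2.
  m_2 = 30*2 - 34 = 26, d_2 = (1186 - 26^2)/30 = 510/30 = 17, a_2 = floor((34 + 26)/17) = 3.
  m_3 = 17*3 - 26 = 25, d_3 = (1186 - 25^2)/17 = 561/17 = 33, a_3 = floor((34 + 25)/33) = 1.
  m_4 = 33*1 - 25 = 8, d_4 = (1186 - 8^2)/33 = 1122/33 = 34, a_4 = floor((34 + 8)/34) = 1.
  m_5 = 34*1 - 8 = 26, d_5 = (1186 - 26^2)/34 = 510/34 = 15, a_5 = floor((34 + 26)/15) = 4.
  m_6 = 15*4 - 26 = 34, d_6 = (1186 - 34^2)/15 = 30/15 = 2, a_6 = floor((34 + 34)/2) = 34.
  m_7 = 2*34 - 34 = 34, d_7 = (1186 - 34^2)/2 = 30/2 = 15, a_7 = floor((34 + 34)/15) = 4.
  m_8 = 15*4 - 34 = 26, d_8 = (1186 - 26^2)/15 = 510/15 = 34, a_8 = floor((34 + 26)/34) = 1.
  m_9 = 34*1 - 26 = 8, d_9 = (1186 - 8^2)/34 = 1122/34 = 33, a_9 = floor((34 + 8)/33) = 1.
  m_10 = 33*1 - 8 = 25, d_10 = (1186 - 25^2)/33 = 561/33 = 17, a_10 = floor((34 + 25)/17) = 3.
  m_11 = 17*3 - 25 = 26, d_11 = (1186 - 26^2)/17 = 510/17 = 30, a_11 = floor((34 + 26)/30) = 2.
  m_12 = 30*2 - 26 = 34, d_12 = (1186 - 34^2)/30 = 30/30 = 1, a_12 = floor((34 + 34)/1) = 68.
  m_13 = 1*68 - 34 = 34, d_13 = (1186 - 34^2)/1 = 30/1 = 30: (m_13, d_13) = (m_1, d_1) = (34, 30), so from here the quotients repeat a_1, ..., a_12; the period length is 12.
Hence the expansion of sqrt(1186) is a_0 = 34 followed by the repeating block 2, 3, 1, 1, 4, 34, 4, 1, 1, 3, 2, 68 (period 12).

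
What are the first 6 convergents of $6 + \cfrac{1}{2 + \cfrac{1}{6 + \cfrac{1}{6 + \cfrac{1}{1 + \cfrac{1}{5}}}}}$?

6/1, 13/2, 84/13, 517/80, 601/93, 3522/545

Using the convergent recurrence p_i = a_i*p_{i-1} + p_{i-2}, q_i = a_i*q_{i-1} + q_{i-2} with p_{-2}=0, p_{-1}=1, q_{-2}=1, q_{-1}=0:
  i=0: a_0=6, p_0 = 6*1 + 0 = 6, q_0 = 6*0 + 1 = 1.
  i=1: a_1=2, p_1 = 2*6 + 1 = 13, q_1 = 2*1 + 0 = 2.
  i=2: a_2=6, p_2 = 6*13 + 6 = 84, q_2 = 6*2 + 1 = 13.
  i=3: a_3=6, p_3 = 6*84 + 13 = 517, q_3 = 6*13 + 2 = 80.
  i=4: a_4=1, p_4 = 1*517 + 84 = 601, q_4 = 1*80 + 13 = 93.
  i=5: a_5=5, p_5 = 5*601 + 517 = 3522, q_5 = 5*93 + 80 = 545.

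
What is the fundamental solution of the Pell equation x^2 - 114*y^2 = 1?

First expand sqrt(114) as a continued fraction. With x_i = (sqrt(114) + m_i)/d_i and (m_0, d_0) = (0, 1): a_0 = floor(sqrt(114)) = 10, since 10^2 = 100 <= 114 < 121 = 11^2.
Iterate m_{i+1} = d_i*a_i - m_i, d_{i+1} = (114 - m_{i+1}^2)/d_i, a_{i+1} = floor((a_0 + m_{i+1})/d_{i+1}):
  m_1 = 1*10 - 0 = 10, d_1 = (114 - 10^2)/1 = 14/1 = 14, a_1 = floor((10 + 10)/14) = 1.
  m_2 = 14*1 - 10 = 4, d_2 = (114 - 4^2)/14 = 98/14 = 7, a_2 = floor((10 + 4)/7) = 2.
  m_3 = 7*2 - 4 = 10, d_3 = (114 - 10^2)/7 = 14/7 = 2, a_3 = floor((10 + 10)/2) = 10.
  m_4 = 2*10 - 10 = 10, d_4 = (114 - 10^2)/2 = 14/2 = 7, a_4 = floor((10 + 10)/7) = 2.
  m_5 = 7*2 - 10 = 4, d_5 = (114 - 4^2)/7 = 98/7 = 14, a_5 = floor((10 + 4)/14) = 1.
  m_6 = 14*1 - 4 = 10, d_6 = (114 - 10^2)/14 = 14/14 = 1, a_6 = floor((10 + 10)/1) = 20.
  m_7 = 1*20 - 10 = 10, d_7 = (114 - 10^2)/1 = 14/1 = 14: (m_7, d_7) = (m_1, d_1) = (10, 14), so from here the quotients repeat a_1, ..., a_6; the period length is 6.
So sqrt(114) = [10; (1, 2, 10, 2, 1, 20)] with period length k = 6.
k is even, so the fundamental solution of x^2 - 114y^2 = 1 is (p_{k-1}, q_{k-1}) = (p_5, q_5); compute convergents through index 5.
Convergents (p_i = a_i*p_{i-1} + p_{i-2}, q_i = a_i*q_{i-1} + q_{i-2} with p_{-2}=0, p_{-1}=1, q_{-2}=1, q_{-1}=0):
  i=0: a_0=10, p_0 = 10*1 + 0 = 10, q_0 = 10*0 + 1 = 1.
  i=1: a_1=1, p_1 = 1*10 + 1 = 11, q_1 = 1*1 + 0 = 1.
  i=2: a_2=2, p_2 = 2*11 + 10 = 32, q_2 = 2*1 + 1 = 3.
  i=3: a_3=10, p_3 = 10*32 + 11 = 331, q_3 = 10*3 + 1 = 31.
  i=4: a_4=2, p_4 = 2*331 + 32 = 694, q_4 = 2*31 + 3 = 65.
  i=5: a_5=1, p_5 = 1*694 + 331 = 1025, q_5 = 1*65 + 31 = 96.
Check: 1025^2 - 114*96^2 = 1050625 - 1050624 = 1, so (x, y) = (1025, 96) solves the equation, and by the theorem it is the least positive solution.

(x, y) = (1025, 96)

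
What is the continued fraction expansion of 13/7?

[1; 1, 6]

Run the Euclidean algorithm on 13 and 7; the successive quotients are the partial quotients a_0, a_1, ... (each step inverts the fractional part left over by the previous one):
  13 = 1*7 + 6, so a_0 = 1.
  7 = 1*6 + 1, so a_1 = 1.
  6 = 6*1 + 0, so a_2 = 6.
The remainder reaches 0 after 3 divisions, so the expansion has 3 partial quotients, read off in order.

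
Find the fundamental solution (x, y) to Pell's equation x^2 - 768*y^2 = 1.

First expand sqrt(768) as a continued fraction. With x_i = (sqrt(768) + m_i)/d_i and (m_0, d_0) = (0, 1): a_0 = floor(sqrt(768)) = 27, since 27^2 = 729 <= 768 < 784 = 28^2.
Iterate m_{i+1} = d_i*a_i - m_i, d_{i+1} = (768 - m_{i+1}^2)/d_i, a_{i+1} = floor((a_0 + m_{i+1})/d_{i+1}):
  m_1 = 1*27 - 0 = 27, d_1 = (768 - 27^2)/1 = 39/1 = 39, a_1 = floor((27 + 27)/39) = 1.
  m_2 = 39*1 - 27 = 12, d_2 = (768 - 12^2)/39 = 624/39 = 16, a_2 = floor((27 + 12)/16) = 2.
  m_3 = 16*2 - 12 = 20, d_3 = (768 - 20^2)/16 = 368/16 = 23, a_3 = floor((27 + 20)/23) = 2.
  m_4 = 23*2 - 20 = 26, d_4 = (768 - 26^2)/23 = 92/23 = 4, a_4 = floor((27 + 26)/4) = 13.
  m_5 = 4*13 - 26 = 26, d_5 = (768 - 26^2)/4 = 92/4 = 23, a_5 = floor((27 + 26)/23) = 2.
  m_6 = 23*2 - 26 = 20, d_6 = (768 - 20^2)/23 = 368/23 = 16, a_6 = floor((27 + 20)/16) = 2.
  m_7 = 16*2 - 20 = 12, d_7 = (768 - 12^2)/16 = 624/16 = 39, a_7 = floor((27 + 12)/39) = 1.
  m_8 = 39*1 - 12 = 27, d_8 = (768 - 27^2)/39 = 39/39 = 1, a_8 = floor((27 + 27)/1) = 54.
  m_9 = 1*54 - 27 = 27, d_9 = (768 - 27^2)/1 = 39/1 = 39: (m_9, d_9) = (m_1, d_1) = (27, 39), so from here the quotients repeat a_1, ..., a_8; the period length is 8.
So sqrt(768) = [27; (1, 2, 2, 13, 2, 2, 1, 54)] with period length k = 8.
k is even, so the fundamental solution of x^2 - 768y^2 = 1 is (p_{k-1}, q_{k-1}) = (p_7, q_7); compute convergents through index 7.
Convergents (p_i = a_i*p_{i-1} + p_{i-2}, q_i = a_i*q_{i-1} + q_{i-2} with p_{-2}=0, p_{-1}=1, q_{-2}=1, q_{-1}=0):
  i=0: a_0=27, p_0 = 27*1 + 0 = 27, q_0 = 27*0 + 1 = 1.
  i=1: a_1=1, p_1 = 1*27 + 1 = 28, q_1 = 1*1 + 0 = 1.
  i=2: a_2=2, p_2 = 2*28 + 27 = 83, q_2 = 2*1 + 1 = 3.
  i=3: a_3=2, p_3 = 2*83 + 28 = 194, q_3 = 2*3 + 1 = 7.
  i=4: a_4=13, p_4 = 13*194 + 83 = 2605, q_4 = 13*7 + 3 = 94.
  i=5: a_5=2, p_5 = 2*2605 + 194 = 5404, q_5 = 2*94 + 7 = 195.
  i=6: a_6=2, p_6 = 2*5404 + 2605 = 13413, q_6 = 2*195 + 94 = 484.
  i=7: a_7=1, p_7 = 1*13413 + 5404 = 18817, q_7 = 1*484 + 195 = 679.
Check: 18817^2 - 768*679^2 = 354079489 - 354079488 = 1, so (x, y) = (18817, 679) solves the equation, and by the theorem it is the least positive solution.

(x, y) = (18817, 679)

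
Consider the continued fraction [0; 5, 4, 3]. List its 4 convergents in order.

0/1, 1/5, 4/21, 13/68

Using the convergent recurrence p_i = a_i*p_{i-1} + p_{i-2}, q_i = a_i*q_{i-1} + q_{i-2} with p_{-2}=0, p_{-1}=1, q_{-2}=1, q_{-1}=0:
  i=0: a_0=0, p_0 = 0*1 + 0 = 0, q_0 = 0*0 + 1 = 1.
  i=1: a_1=5, p_1 = 5*0 + 1 = 1, q_1 = 5*1 + 0 = 5.
  i=2: a_2=4, p_2 = 4*1 + 0 = 4, q_2 = 4*5 + 1 = 21.
  i=3: a_3=3, p_3 = 3*4 + 1 = 13, q_3 = 3*21 + 5 = 68.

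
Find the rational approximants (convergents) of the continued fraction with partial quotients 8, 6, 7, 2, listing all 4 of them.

Using the convergent recurrence p_i = a_i*p_{i-1} + p_{i-2}, q_i = a_i*q_{i-1} + q_{i-2} with p_{-2}=0, p_{-1}=1, q_{-2}=1, q_{-1}=0:
  i=0: a_0=8, p_0 = 8*1 + 0 = 8, q_0 = 8*0 + 1 = 1.
  i=1: a_1=6, p_1 = 6*8 + 1 = 49, q_1 = 6*1 + 0 = 6.
  i=2: a_2=7, p_2 = 7*49 + 8 = 351, q_2 = 7*6 + 1 = 43.
  i=3: a_3=2, p_3 = 2*351 + 49 = 751, q_3 = 2*43 + 6 = 92.

8/1, 49/6, 351/43, 751/92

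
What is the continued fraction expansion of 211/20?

[10; 1, 1, 4, 2]

Run the Euclidean algorithm on 211 and 20; the successive quotients are the partial quotients a_0, a_1, ... (each step inverts the fractional part left over by the previous one):
  211 = 10*20 + 11, so a_0 = 10.
  20 = 1*11 + 9, so a_1 = 1.
  11 = 1*9 + 2, so a_2 = 1.
  9 = 4*2 + 1, so a_3 = 4.
  2 = 2*1 + 0, so a_4 = 2.
The remainder reaches 0 after 5 divisions, so the expansion has 5 partial quotients, read off in order.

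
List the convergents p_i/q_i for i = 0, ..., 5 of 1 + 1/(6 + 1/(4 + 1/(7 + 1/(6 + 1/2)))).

1/1, 7/6, 29/25, 210/181, 1289/1111, 2788/2403

Using the convergent recurrence p_i = a_i*p_{i-1} + p_{i-2}, q_i = a_i*q_{i-1} + q_{i-2} with p_{-2}=0, p_{-1}=1, q_{-2}=1, q_{-1}=0:
  i=0: a_0=1, p_0 = 1*1 + 0 = 1, q_0 = 1*0 + 1 = 1.
  i=1: a_1=6, p_1 = 6*1 + 1 = 7, q_1 = 6*1 + 0 = 6.
  i=2: a_2=4, p_2 = 4*7 + 1 = 29, q_2 = 4*6 + 1 = 25.
  i=3: a_3=7, p_3 = 7*29 + 7 = 210, q_3 = 7*25 + 6 = 181.
  i=4: a_4=6, p_4 = 6*210 + 29 = 1289, q_4 = 6*181 + 25 = 1111.
  i=5: a_5=2, p_5 = 2*1289 + 210 = 2788, q_5 = 2*1111 + 181 = 2403.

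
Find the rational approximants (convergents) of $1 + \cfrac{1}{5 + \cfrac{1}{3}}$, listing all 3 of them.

Using the convergent recurrence p_i = a_i*p_{i-1} + p_{i-2}, q_i = a_i*q_{i-1} + q_{i-2} with p_{-2}=0, p_{-1}=1, q_{-2}=1, q_{-1}=0:
  i=0: a_0=1, p_0 = 1*1 + 0 = 1, q_0 = 1*0 + 1 = 1.
  i=1: a_1=5, p_1 = 5*1 + 1 = 6, q_1 = 5*1 + 0 = 5.
  i=2: a_2=3, p_2 = 3*6 + 1 = 19, q_2 = 3*5 + 1 = 16.

1/1, 6/5, 19/16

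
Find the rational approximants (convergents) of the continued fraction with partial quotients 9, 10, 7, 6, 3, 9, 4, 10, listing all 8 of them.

Using the convergent recurrence p_i = a_i*p_{i-1} + p_{i-2}, q_i = a_i*q_{i-1} + q_{i-2} with p_{-2}=0, p_{-1}=1, q_{-2}=1, q_{-1}=0:
  i=0: a_0=9, p_0 = 9*1 + 0 = 9, q_0 = 9*0 + 1 = 1.
  i=1: a_1=10, p_1 = 10*9 + 1 = 91, q_1 = 10*1 + 0 = 10.
  i=2: a_2=7, p_2 = 7*91 + 9 = 646, q_2 = 7*10 + 1 = 71.
  i=3: a_3=6, p_3 = 6*646 + 91 = 3967, q_3 = 6*71 + 10 = 436.
  i=4: a_4=3, p_4 = 3*3967 + 646 = 12547, q_4 = 3*436 + 71 = 1379.
  i=5: a_5=9, p_5 = 9*12547 + 3967 = 116890, q_5 = 9*1379 + 436 = 12847.
  i=6: a_6=4, p_6 = 4*116890 + 12547 = 480107, q_6 = 4*12847 + 1379 = 52767.
  i=7: a_7=10, p_7 = 10*480107 + 116890 = 4917960, q_7 = 10*52767 + 12847 = 540517.

9/1, 91/10, 646/71, 3967/436, 12547/1379, 116890/12847, 480107/52767, 4917960/540517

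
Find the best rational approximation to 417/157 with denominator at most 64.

Expand x = 417/157 as a continued fraction with the Euclidean algorithm:
  417 = 2*157 + 103, so a_0 = 2.
  157 = 1*103 + 54, so a_1 = 1.
  103 = 1*54 + 49, so a_2 = 1.
  54 = 1*49 + 5, so a_3 = 1.
  49 = 9*5 + 4, so a_4 = 9.
  5 = 1*4 + 1, so a_5 = 1.
  4 = 4*1 + 0, so a_6 = 4.
so x = [2; 1, 1, 1, 9, 1, 4].
Convergents (p_i = a_i*p_{i-1} + p_{i-2}, q_i = a_i*q_{i-1} + q_{i-2} with p_{-2}=0, p_{-1}=1, q_{-2}=1, q_{-1}=0), until the denominator exceeds 64:
  i=0: a_0=2, p_0 = 2*1 + 0 = 2, q_0 = 2*0 + 1 = 1.
  i=1: a_1=1, p_1 = 1*2 + 1 = 3, q_1 = 1*1 + 0 = 1.
  i=2: a_2=1, p_2 = 1*3 + 2 = 5, q_2 = 1*1 + 1 = 2.
  i=3: a_3=1, p_3 = 1*5 + 3 = 8, q_3 = 1*2 + 1 = 3.
  i=4: a_4=9, p_4 = 9*8 + 5 = 77, q_4 = 9*3 + 2 = 29.
  i=5: a_5=1, p_5 = 1*77 + 8 = 85, q_5 = 1*29 + 3 = 32.
  i=6: a_6=4, p_6 = 4*85 + 77 = 417, q_6 = 4*32 + 29 = 157.
q_6 = 157 > 64, so the last convergent with denominator <= 64 is p_5/q_5 = 85/32.
The closest fraction with denominator <= 64 is either p_5/q_5 or the intermediate fraction (k*p_5 + p_4)/(k*q_5 + q_4) with the largest k >= 1 whose denominator stays <= 64; these approach x as k grows, and every other convergent or intermediate fraction in range is farther away.
Largest k: floor((64 - q_4)/q_5) = floor((64 - 29)/32) = 1.
That gives (1*85 + 77)/(1*32 + 29) = 162/61.
Compare the errors: |x - 85/32| = |417*32 - 85*157|/(157*32) = 1/5024, and |x - 162/61| = |417*61 - 162*157|/(157*61) = 3/9577.
Cross-multiplying, 1*9577 = 9577 < 15072 = 3*5024, so 1/5024 is smaller: the convergent 85/32 is closer to x than 162/61.

85/32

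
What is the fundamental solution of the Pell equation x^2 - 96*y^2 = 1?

(x, y) = (49, 5)

First expand sqrt(96) as a continued fraction. With x_i = (sqrt(96) + m_i)/d_i and (m_0, d_0) = (0, 1): a_0 = floor(sqrt(96)) = 9, since 9^2 = 81 <= 96 < 100 = 10^2.
Iterate m_{i+1} = d_i*a_i - m_i, d_{i+1} = (96 - m_{i+1}^2)/d_i, a_{i+1} = floor((a_0 + m_{i+1})/d_{i+1}):
  m_1 = 1*9 - 0 = 9, d_1 = (96 - 9^2)/1 = 15/1 = 15, a_1 = floor((9 + 9)/15) = 1.
  m_2 = 15*1 - 9 = 6, d_2 = (96 - 6^2)/15 = 60/15 = 4, a_2 = floor((9 + 6)/4) = 3.
  m_3 = 4*3 - 6 = 6, d_3 = (96 - 6^2)/4 = 60/4 = 15, a_3 = floor((9 + 6)/15) = 1.
  m_4 = 15*1 - 6 = 9, d_4 = (96 - 9^2)/15 = 15/15 = 1, a_4 = floor((9 + 9)/1) = 18.
  m_5 = 1*18 - 9 = 9, d_5 = (96 - 9^2)/1 = 15/1 = 15: (m_5, d_5) = (m_1, d_1) = (9, 15), so from here the quotients repeat a_1, ..., a_4; the period length is 4.
So sqrt(96) = [9; (1, 3, 1, 18)] with period length k = 4.
k is even, so the fundamental solution of x^2 - 96y^2 = 1 is (p_{k-1}, q_{k-1}) = (p_3, q_3); compute convergents through index 3.
Convergents (p_i = a_i*p_{i-1} + p_{i-2}, q_i = a_i*q_{i-1} + q_{i-2} with p_{-2}=0, p_{-1}=1, q_{-2}=1, q_{-1}=0):
  i=0: a_0=9, p_0 = 9*1 + 0 = 9, q_0 = 9*0 + 1 = 1.
  i=1: a_1=1, p_1 = 1*9 + 1 = 10, q_1 = 1*1 + 0 = 1.
  i=2: a_2=3, p_2 = 3*10 + 9 = 39, q_2 = 3*1 + 1 = 4.
  i=3: a_3=1, p_3 = 1*39 + 10 = 49, q_3 = 1*4 + 1 = 5.
Check: 49^2 - 96*5^2 = 2401 - 2400 = 1, so (x, y) = (49, 5) solves the equation, and by the theorem it is the least positive solution.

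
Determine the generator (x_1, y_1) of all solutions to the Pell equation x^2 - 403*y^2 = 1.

(x, y) = (669878, 33369)

First expand sqrt(403) as a continued fraction. With x_i = (sqrt(403) + m_i)/d_i and (m_0, d_0) = (0, 1): a_0 = floor(sqrt(403)) = 20, since 20^2 = 400 <= 403 < 441 = 21^2.
Iterate m_{i+1} = d_i*a_i - m_i, d_{i+1} = (403 - m_{i+1}^2)/d_i, a_{i+1} = floor((a_0 + m_{i+1})/d_{i+1}):
  m_1 = 1*20 - 0 = 20, d_1 = (403 - 20^2)/1 = 3/1 = 3, a_1 = floor((20 + 20)/3) = 13.
  m_2 = 3*13 - 20 = 19, d_2 = (403 - 19^2)/3 = 42/3 = 14, a_2 = floor((20 + 19)/14) = 2.
  m_3 = 14*2 - 19 = 9, d_3 = (403 - 9^2)/14 = 322/14 = 23, a_3 = floor((20 + 9)/23) = 1.
  m_4 = 23*1 - 9 = 14, d_4 = (403 - 14^2)/23 = 207/23 = 9, a_4 = floor((20 + 14)/9) = 3.
  m_5 = 9*3 - 14 = 13, d_5 = (403 - 13^2)/9 = 234/9 = 26, a_5 = floor((20 + 13)/26) = 1.
  m_6 = 26*1 - 13 = 13, d_6 = (403 - 13^2)/26 = 234/26 = 9, a_6 = floor((20 + 13)/9) = 3.
  m_7 = 9*3 - 13 = 14, d_7 = (403 - 14^2)/9 = 207/9 = 23, a_7 = floor((20 + 14)/23) = 1.
  m_8 = 23*1 - 14 = 9, d_8 = (403 - 9^2)/23 = 322/23 = 14, a_8 = floor((20 + 9)/14) = 2.
  m_9 = 14*2 - 9 = 19, d_9 = (403 - 19^2)/14 = 42/14 = 3, a_9 = floor((20 + 19)/3) = 13.
  m_10 = 3*13 - 19 = 20, d_10 = (403 - 20^2)/3 = 3/3 = 1, a_10 = floor((20 + 20)/1) = 40.
  m_11 = 1*40 - 20 = 20, d_11 = (403 - 20^2)/1 = 3/1 = 3: (m_11, d_11) = (m_1, d_1) = (20, 3), so from here the quotients repeat a_1, ..., a_10; the period length is 10.
So sqrt(403) = [20; (13, 2, 1, 3, 1, 3, 1, 2, 13, 40)] with period length k = 10.
k is even, so the fundamental solution of x^2 - 403y^2 = 1 is (p_{k-1}, q_{k-1}) = (p_9, q_9); compute convergents through index 9.
Convergents (p_i = a_i*p_{i-1} + p_{i-2}, q_i = a_i*q_{i-1} + q_{i-2} with p_{-2}=0, p_{-1}=1, q_{-2}=1, q_{-1}=0):
  i=0: a_0=20, p_0 = 20*1 + 0 = 20, q_0 = 20*0 + 1 = 1.
  i=1: a_1=13, p_1 = 13*20 + 1 = 261, q_1 = 13*1 + 0 = 13.
  i=2: a_2=2, p_2 = 2*261 + 20 = 542, q_2 = 2*13 + 1 = 27.
  i=3: a_3=1, p_3 = 1*542 + 261 = 803, q_3 = 1*27 + 13 = 40.
  i=4: a_4=3, p_4 = 3*803 + 542 = 2951, q_4 = 3*40 + 27 = 147.
  i=5: a_5=1, p_5 = 1*2951 + 803 = 3754, q_5 = 1*147 + 40 = 187.
  i=6: a_6=3, p_6 = 3*3754 + 2951 = 14213, q_6 = 3*187 + 147 = 708.
  i=7: a_7=1, p_7 = 1*14213 + 3754 = 17967, q_7 = 1*708 + 187 = 895.
  i=8: a_8=2, p_8 = 2*17967 + 14213 = 50147, q_8 = 2*895 + 708 = 2498.
  i=9: a_9=13, p_9 = 13*50147 + 17967 = 669878, q_9 = 13*2498 + 895 = 33369.
Check: 669878^2 - 403*33369^2 = 448736534884 - 448736534883 = 1, so (x, y) = (669878, 33369) solves the equation, and by the theorem it is the least positive solution.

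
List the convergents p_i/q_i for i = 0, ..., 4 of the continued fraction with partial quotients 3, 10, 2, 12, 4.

3/1, 31/10, 65/21, 811/262, 3309/1069

Using the convergent recurrence p_i = a_i*p_{i-1} + p_{i-2}, q_i = a_i*q_{i-1} + q_{i-2} with p_{-2}=0, p_{-1}=1, q_{-2}=1, q_{-1}=0:
  i=0: a_0=3, p_0 = 3*1 + 0 = 3, q_0 = 3*0 + 1 = 1.
  i=1: a_1=10, p_1 = 10*3 + 1 = 31, q_1 = 10*1 + 0 = 10.
  i=2: a_2=2, p_2 = 2*31 + 3 = 65, q_2 = 2*10 + 1 = 21.
  i=3: a_3=12, p_3 = 12*65 + 31 = 811, q_3 = 12*21 + 10 = 262.
  i=4: a_4=4, p_4 = 4*811 + 65 = 3309, q_4 = 4*262 + 21 = 1069.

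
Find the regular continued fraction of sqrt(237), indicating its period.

Write x_i = (sqrt(237) + m_i)/d_i with (m_0, d_0) = (0, 1). a_0 = floor(sqrt(237)) = 15, since 15^2 = 225 <= 237 < 256 = 16^2.
Iterate m_{i+1} = d_i*a_i - m_i, d_{i+1} = (237 - m_{i+1}^2)/d_i, a_{i+1} = floor((a_0 + m_{i+1})/d_{i+1}):
  m_1 = 1*15 - 0 = 15, d_1 = (237 - 15^2)/1 = 12/1 = 12, a_1 = floor((15 + 15)/12) = 2.
  m_2 = 12*2 - 15 = 9, d_2 = (237 - 9^2)/12 = 156/12 = 13, a_2 = floor((15 + 9)/13) = 1.
  m_3 = 13*1 - 9 = 4, d_3 = (237 - 4^2)/13 = 221/13 = 17, a_3 = floor((15 + 4)/17) = 1.
  m_4 = 17*1 - 4 = 13, d_4 = (237 - 13^2)/17 = 68/17 = 4, a_4 = floor((15 + 13)/4) = 7.
  m_5 = 4*7 - 13 = 15, d_5 = (237 - 15^2)/4 = 12/4 = 3, a_5 = floor((15 + 15)/3) = 10.
  m_6 = 3*10 - 15 = 15, d_6 = (237 - 15^2)/3 = 12/3 = 4, a_6 = floor((15 + 15)/4) = 7.
  m_7 = 4*7 - 15 = 13, d_7 = (237 - 13^2)/4 = 68/4 = 17, a_7 = floor((15 + 13)/17) = 1.
  m_8 = 17*1 - 13 = 4, d_8 = (237 - 4^2)/17 = 221/17 = 13, a_8 = floor((15 + 4)/13) = 1.
  m_9 = 13*1 - 4 = 9, d_9 = (237 - 9^2)/13 = 156/13 = 12, a_9 = floor((15 + 9)/12) = 2.
  m_10 = 12*2 - 9 = 15, d_10 = (237 - 15^2)/12 = 12/12 = 1, a_10 = floor((15 + 15)/1) = 30.
  m_11 = 1*30 - 15 = 15, d_11 = (237 - 15^2)/1 = 12/1 = 12: (m_11, d_11) = (m_1, d_1) = (15, 12), so from here the quotients repeat a_1, ..., a_10; the period length is 10.
Hence the expansion of sqrt(237) is a_0 = 15 followed by the repeating block 2, 1, 1, 7, 10, 7, 1, 1, 2, 30 (period 10).

[15; (2, 1, 1, 7, 10, 7, 1, 1, 2, 30)]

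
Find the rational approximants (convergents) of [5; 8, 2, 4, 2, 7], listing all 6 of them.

5/1, 41/8, 87/17, 389/76, 865/169, 6444/1259

Using the convergent recurrence p_i = a_i*p_{i-1} + p_{i-2}, q_i = a_i*q_{i-1} + q_{i-2} with p_{-2}=0, p_{-1}=1, q_{-2}=1, q_{-1}=0:
  i=0: a_0=5, p_0 = 5*1 + 0 = 5, q_0 = 5*0 + 1 = 1.
  i=1: a_1=8, p_1 = 8*5 + 1 = 41, q_1 = 8*1 + 0 = 8.
  i=2: a_2=2, p_2 = 2*41 + 5 = 87, q_2 = 2*8 + 1 = 17.
  i=3: a_3=4, p_3 = 4*87 + 41 = 389, q_3 = 4*17 + 8 = 76.
  i=4: a_4=2, p_4 = 2*389 + 87 = 865, q_4 = 2*76 + 17 = 169.
  i=5: a_5=7, p_5 = 7*865 + 389 = 6444, q_5 = 7*169 + 76 = 1259.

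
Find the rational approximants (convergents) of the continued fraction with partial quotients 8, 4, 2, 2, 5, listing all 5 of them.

Using the convergent recurrence p_i = a_i*p_{i-1} + p_{i-2}, q_i = a_i*q_{i-1} + q_{i-2} with p_{-2}=0, p_{-1}=1, q_{-2}=1, q_{-1}=0:
  i=0: a_0=8, p_0 = 8*1 + 0 = 8, q_0 = 8*0 + 1 = 1.
  i=1: a_1=4, p_1 = 4*8 + 1 = 33, q_1 = 4*1 + 0 = 4.
  i=2: a_2=2, p_2 = 2*33 + 8 = 74, q_2 = 2*4 + 1 = 9.
  i=3: a_3=2, p_3 = 2*74 + 33 = 181, q_3 = 2*9 + 4 = 22.
  i=4: a_4=5, p_4 = 5*181 + 74 = 979, q_4 = 5*22 + 9 = 119.

8/1, 33/4, 74/9, 181/22, 979/119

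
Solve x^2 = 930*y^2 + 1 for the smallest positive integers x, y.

(x, y) = (61, 2)

First expand sqrt(930) as a continued fraction. With x_i = (sqrt(930) + m_i)/d_i and (m_0, d_0) = (0, 1): a_0 = floor(sqrt(930)) = 30, since 30^2 = 900 <= 930 < 961 = 31^2.
Iterate m_{i+1} = d_i*a_i - m_i, d_{i+1} = (930 - m_{i+1}^2)/d_i, a_{i+1} = floor((a_0 + m_{i+1})/d_{i+1}):
  m_1 = 1*30 - 0 = 30, d_1 = (930 - 30^2)/1 = 30/1 = 30, a_1 = floor((30 + 30)/30) = 2.
  m_2 = 30*2 - 30 = 30, d_2 = (930 - 30^2)/30 = 30/30 = 1, a_2 = floor((30 + 30)/1) = 60.
  m_3 = 1*60 - 30 = 30, d_3 = (930 - 30^2)/1 = 30/1 = 30: (m_3, d_3) = (m_1, d_1) = (30, 30), so from here the quotients repeat a_1, a_2; the period length is 2.
So sqrt(930) = [30; (2, 60)] with period length k = 2.
k is even, so the fundamental solution of x^2 - 930y^2 = 1 is (p_{k-1}, q_{k-1}) = (p_1, q_1); compute convergents through index 1.
Convergents (p_i = a_i*p_{i-1} + p_{i-2}, q_i = a_i*q_{i-1} + q_{i-2} with p_{-2}=0, p_{-1}=1, q_{-2}=1, q_{-1}=0):
  i=0: a_0=30, p_0 = 30*1 + 0 = 30, q_0 = 30*0 + 1 = 1.
  i=1: a_1=2, p_1 = 2*30 + 1 = 61, q_1 = 2*1 + 0 = 2.
Check: 61^2 - 930*2^2 = 3721 - 3720 = 1, so (x, y) = (61, 2) solves the equation, and by the theorem it is the least positive solution.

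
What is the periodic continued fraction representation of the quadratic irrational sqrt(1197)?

Write x_i = (sqrt(1197) + m_i)/d_i with (m_0, d_0) = (0, 1). a_0 = floor(sqrt(1197)) = 34, since 34^2 = 1156 <= 1197 < 1225 = 35^2.
Iterate m_{i+1} = d_i*a_i - m_i, d_{i+1} = (1197 - m_{i+1}^2)/d_i, a_{i+1} = floor((a_0 + m_{i+1})/d_{i+1}):
  m_1 = 1*34 - 0 = 34, d_1 = (1197 - 34^2)/1 = 41/1 = 41, a_1 = floor((34 + 34)/41) = 1.
  m_2 = 41*1 - 34 = 7, d_2 = (1197 - 7^2)/41 = 1148/41 = 28, a_2 = floor((34 + 7)/28) = 1.
  m_3 = 28*1 - 7 = 21, d_3 = (1197 - 21^2)/28 = 756/28 = 27, a_3 = floor((34 + 21)/27) = 2.
  m_4 = 27*2 - 21 = 33, d_4 = (1197 - 33^2)/27 = 108/27 = 4, a_4 = floor((34 + 33)/4) = 16.
  m_5 = 4*16 - 33 = 31, d_5 = (1197 - 31^2)/4 = 236/4 = 59, a_5 = floor((34 + 31)/59) = 1.
  m_6 = 59*1 - 31 = 28, d_6 = (1197 - 28^2)/59 = 413/59 = 7, a_6 = floor((34 + 28)/7) = 8.
  m_7 = 7*8 - 28 = 28, d_7 = (1197 - 28^2)/7 = 413/7 = 59, a_7 = floor((34 + 28)/59) = 1.
  m_8 = 59*1 - 28 = 31, d_8 = (1197 - 31^2)/59 = 236/59 = 4, a_8 = floor((34 + 31)/4) = 16.
  m_9 = 4*16 - 31 = 33, d_9 = (1197 - 33^2)/4 = 108/4 = 27, a_9 = floor((34 + 33)/27) = 2.
  m_10 = 27*2 - 33 = 21, d_10 = (1197 - 21^2)/27 = 756/27 = 28, a_10 = floor((34 + 21)/28) = 1.
  m_11 = 28*1 - 21 = 7, d_11 = (1197 - 7^2)/28 = 1148/28 = 41, a_11 = floor((34 + 7)/41) = 1.
  m_12 = 41*1 - 7 = 34, d_12 = (1197 - 34^2)/41 = 41/41 = 1, a_12 = floor((34 + 34)/1) = 68.
  m_13 = 1*68 - 34 = 34, d_13 = (1197 - 34^2)/1 = 41/1 = 41: (m_13, d_13) = (m_1, d_1) = (34, 41), so from here the quotients repeat a_1, ..., a_12; the period length is 12.
Hence the expansion of sqrt(1197) is a_0 = 34 followed by the repeating block 1, 1, 2, 16, 1, 8, 1, 16, 2, 1, 1, 68 (period 12).

[34; (1, 1, 2, 16, 1, 8, 1, 16, 2, 1, 1, 68)]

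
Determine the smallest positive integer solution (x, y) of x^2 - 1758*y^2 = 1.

First expand sqrt(1758) as a continued fraction. With x_i = (sqrt(1758) + m_i)/d_i and (m_0, d_0) = (0, 1): a_0 = floor(sqrt(1758)) = 41, since 41^2 = 1681 <= 1758 < 1764 = 42^2.
Iterate m_{i+1} = d_i*a_i - m_i, d_{i+1} = (1758 - m_{i+1}^2)/d_i, a_{i+1} = floor((a_0 + m_{i+1})/d_{i+1}):
  m_1 = 1*41 - 0 = 41, d_1 = (1758 - 41^2)/1 = 77/1 = 77, a_1 = floor((41 + 41)/77) = 1.
  m_2 = 77*1 - 41 = 36, d_2 = (1758 - 36^2)/77 = 462/77 = 6, a_2 = floor((41 + 36)/6) = 12.
  m_3 = 6*12 - 36 = 36, d_3 = (1758 - 36^2)/6 = 462/6 = 77, a_3 = floor((41 + 36)/77) = 1.
  m_4 = 77*1 - 36 = 41, d_4 = (1758 - 41^2)/77 = 77/77 = 1, a_4 = floor((41 + 41)/1) = 82.
  m_5 = 1*82 - 41 = 41, d_5 = (1758 - 41^2)/1 = 77/1 = 77: (m_5, d_5) = (m_1, d_1) = (41, 77), so from here the quotients repeat a_1, ..., a_4; the period length is 4.
So sqrt(1758) = [41; (1, 12, 1, 82)] with period length k = 4.
k is even, so the fundamental solution of x^2 - 1758y^2 = 1 is (p_{k-1}, q_{k-1}) = (p_3, q_3); compute convergents through index 3.
Convergents (p_i = a_i*p_{i-1} + p_{i-2}, q_i = a_i*q_{i-1} + q_{i-2} with p_{-2}=0, p_{-1}=1, q_{-2}=1, q_{-1}=0):
  i=0: a_0=41, p_0 = 41*1 + 0 = 41, q_0 = 41*0 + 1 = 1.
  i=1: a_1=1, p_1 = 1*41 + 1 = 42, q_1 = 1*1 + 0 = 1.
  i=2: a_2=12, p_2 = 12*42 + 41 = 545, q_2 = 12*1 + 1 = 13.
  i=3: a_3=1, p_3 = 1*545 + 42 = 587, q_3 = 1*13 + 1 = 14.
Check: 587^2 - 1758*14^2 = 344569 - 344568 = 1, so (x, y) = (587, 14) solves the equation, and by the theorem it is the least positive solution.

(x, y) = (587, 14)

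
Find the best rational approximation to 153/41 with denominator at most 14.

Expand x = 153/41 as a continued fraction with the Euclidean algorithm:
  153 = 3*41 + 30, so a_0 = 3.
  41 = 1*30 + 11, so a_1 = 1.
  30 = 2*11 + 8, so a_2 = 2.
  11 = 1*8 + 3, so a_3 = 1.
  8 = 2*3 + 2, so a_4 = 2.
  3 = 1*2 + 1, so a_5 = 1.
  2 = 2*1 + 0, so a_6 = 2.
so x = [3; 1, 2, 1, 2, 1, 2].
Convergents (p_i = a_i*p_{i-1} + p_{i-2}, q_i = a_i*q_{i-1} + q_{i-2} with p_{-2}=0, p_{-1}=1, q_{-2}=1, q_{-1}=0), until the denominator exceeds 14:
  i=0: a_0=3, p_0 = 3*1 + 0 = 3, q_0 = 3*0 + 1 = 1.
  i=1: a_1=1, p_1 = 1*3 + 1 = 4, q_1 = 1*1 + 0 = 1.
  i=2: a_2=2, p_2 = 2*4 + 3 = 11, q_2 = 2*1 + 1 = 3.
  i=3: a_3=1, p_3 = 1*11 + 4 = 15, q_3 = 1*3 + 1 = 4.
  i=4: a_4=2, p_4 = 2*15 + 11 = 41, q_4 = 2*4 + 3 = 11.
  i=5: a_5=1, p_5 = 1*41 + 15 = 56, q_5 = 1*11 + 4 = 15.
q_5 = 15 > 14, so the last convergent with denominator <= 14 is p_4/q_4 = 41/11.
The closest fraction with denominator <= 14 is either p_4/q_4 or the intermediate fraction (k*p_4 + p_3)/(k*q_4 + q_3) with the largest k >= 1 whose denominator stays <= 14; these approach x as k grows, and every other convergent or intermediate fraction in range is farther away.
Largest k: floor((14 - q_3)/q_4) = floor((14 - 4)/11) = 0.
Since k = 0, no intermediate fraction beyond p_4/q_4 has denominator <= 14, so the convergent 41/11 is the closest (its error is |153*11 - 41*41|/(41*11) = 2/451).

41/11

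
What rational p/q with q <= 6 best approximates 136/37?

11/3

Expand x = 136/37 as a continued fraction with the Euclidean algorithm:
  136 = 3*37 + 25, so a_0 = 3.
  37 = 1*25 + 12, so a_1 = 1.
  25 = 2*12 + 1, so a_2 = 2.
  12 = 12*1 + 0, so a_3 = 12.
so x = [3; 1, 2, 12].
Convergents (p_i = a_i*p_{i-1} + p_{i-2}, q_i = a_i*q_{i-1} + q_{i-2} with p_{-2}=0, p_{-1}=1, q_{-2}=1, q_{-1}=0), until the denominator exceeds 6:
  i=0: a_0=3, p_0 = 3*1 + 0 = 3, q_0 = 3*0 + 1 = 1.
  i=1: a_1=1, p_1 = 1*3 + 1 = 4, q_1 = 1*1 + 0 = 1.
  i=2: a_2=2, p_2 = 2*4 + 3 = 11, q_2 = 2*1 + 1 = 3.
  i=3: a_3=12, p_3 = 12*11 + 4 = 136, q_3 = 12*3 + 1 = 37.
q_3 = 37 > 6, so the last convergent with denominator <= 6 is p_2/q_2 = 11/3.
The closest fraction with denominator <= 6 is either p_2/q_2 or the intermediate fraction (k*p_2 + p_1)/(k*q_2 + q_1) with the largest k >= 1 whose denominator stays <= 6; these approach x as k grows, and every other convergent or intermediate fraction in range is farther away.
Largest k: floor((6 - q_1)/q_2) = floor((6 - 1)/3) = 1.
That gives (1*11 + 4)/(1*3 + 1) = 15/4.
Compare the errors: |x - 11/3| = |136*3 - 11*37|/(37*3) = 1/111, and |x - 15/4| = |136*4 - 15*37|/(37*4) = 11/148.
Cross-multiplying, 1*148 = 148 < 1221 = 11*111, so 1/111 is smaller: the convergent 11/3 is closer to x than 15/4.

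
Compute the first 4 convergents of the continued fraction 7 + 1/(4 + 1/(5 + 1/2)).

7/1, 29/4, 152/21, 333/46

Using the convergent recurrence p_i = a_i*p_{i-1} + p_{i-2}, q_i = a_i*q_{i-1} + q_{i-2} with p_{-2}=0, p_{-1}=1, q_{-2}=1, q_{-1}=0:
  i=0: a_0=7, p_0 = 7*1 + 0 = 7, q_0 = 7*0 + 1 = 1.
  i=1: a_1=4, p_1 = 4*7 + 1 = 29, q_1 = 4*1 + 0 = 4.
  i=2: a_2=5, p_2 = 5*29 + 7 = 152, q_2 = 5*4 + 1 = 21.
  i=3: a_3=2, p_3 = 2*152 + 29 = 333, q_3 = 2*21 + 4 = 46.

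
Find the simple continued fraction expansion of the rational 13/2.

[6; 2]

Run the Euclidean algorithm on 13 and 2; the successive quotients are the partial quotients a_0, a_1, ... (each step inverts the fractional part left over by the previous one):
  13 = 6*2 + 1, so a_0 = 6.
  2 = 2*1 + 0, so a_1 = 2.
The remainder reaches 0 after 2 divisions, so the expansion has 2 partial quotients, read off in order.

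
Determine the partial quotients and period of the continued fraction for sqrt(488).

[22; (11, 44)]

Write x_i = (sqrt(488) + m_i)/d_i with (m_0, d_0) = (0, 1). a_0 = floor(sqrt(488)) = 22, since 22^2 = 484 <= 488 < 529 = 23^2.
Iterate m_{i+1} = d_i*a_i - m_i, d_{i+1} = (488 - m_{i+1}^2)/d_i, a_{i+1} = floor((a_0 + m_{i+1})/d_{i+1}):
  m_1 = 1*22 - 0 = 22, d_1 = (488 - 22^2)/1 = 4/1 = 4, a_1 = floor((22 + 22)/4) = 11.
  m_2 = 4*11 - 22 = 22, d_2 = (488 - 22^2)/4 = 4/4 = 1, a_2 = floor((22 + 22)/1) = 44.
  m_3 = 1*44 - 22 = 22, d_3 = (488 - 22^2)/1 = 4/1 = 4: (m_3, d_3) = (m_1, d_1) = (22, 4), so from here the quotients repeat a_1, a_2; the period length is 2.
Hence the expansion of sqrt(488) is a_0 = 22 followed by the repeating block 11, 44 (period 2).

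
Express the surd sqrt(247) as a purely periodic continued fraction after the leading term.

[15; (1, 2, 1, 1, 9, 1, 9, 1, 1, 2, 1, 30)]

Write x_i = (sqrt(247) + m_i)/d_i with (m_0, d_0) = (0, 1). a_0 = floor(sqrt(247)) = 15, since 15^2 = 225 <= 247 < 256 = 16^2.
Iterate m_{i+1} = d_i*a_i - m_i, d_{i+1} = (247 - m_{i+1}^2)/d_i, a_{i+1} = floor((a_0 + m_{i+1})/d_{i+1}):
  m_1 = 1*15 - 0 = 15, d_1 = (247 - 15^2)/1 = 22/1 = 22, a_1 = floor((15 + 15)/22) = 1.
  m_2 = 22*1 - 15 = 7, d_2 = (247 - 7^2)/22 = 198/22 = 9, a_2 = floor((15 + 7)/9) = 2.
  m_3 = 9*2 - 7 = 11, d_3 = (247 - 11^2)/9 = 126/9 = 14, a_3 = floor((15 + 11)/14) = 1.
  m_4 = 14*1 - 11 = 3, d_4 = (247 - 3^2)/14 = 238/14 = 17, a_4 = floor((15 + 3)/17) = 1.
  m_5 = 17*1 - 3 = 14, d_5 = (247 - 14^2)/17 = 51/17 = 3, a_5 = floor((15 + 14)/3) = 9.
  m_6 = 3*9 - 14 = 13, d_6 = (247 - 13^2)/3 = 78/3 = 26, a_6 = floor((15 + 13)/26) = 1.
  m_7 = 26*1 - 13 = 13, d_7 = (247 - 13^2)/26 = 78/26 = 3, a_7 = floor((15 + 13)/3) = 9.
  m_8 = 3*9 - 13 = 14, d_8 = (247 - 14^2)/3 = 51/3 = 17, a_8 = floor((15 + 14)/17) = 1.
  m_9 = 17*1 - 14 = 3, d_9 = (247 - 3^2)/17 = 238/17 = 14, a_9 = floor((15 + 3)/14) = 1.
  m_10 = 14*1 - 3 = 11, d_10 = (247 - 11^2)/14 = 126/14 = 9, a_10 = floor((15 + 11)/9) = 2.
  m_11 = 9*2 - 11 = 7, d_11 = (247 - 7^2)/9 = 198/9 = 22, a_11 = floor((15 + 7)/22) = 1.
  m_12 = 22*1 - 7 = 15, d_12 = (247 - 15^2)/22 = 22/22 = 1, a_12 = floor((15 + 15)/1) = 30.
  m_13 = 1*30 - 15 = 15, d_13 = (247 - 15^2)/1 = 22/1 = 22: (m_13, d_13) = (m_1, d_1) = (15, 22), so from here the quotients repeat a_1, ..., a_12; the period length is 12.
Hence the expansion of sqrt(247) is a_0 = 15 followed by the repeating block 1, 2, 1, 1, 9, 1, 9, 1, 1, 2, 1, 30 (period 12).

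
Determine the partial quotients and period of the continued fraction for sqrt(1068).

Write x_i = (sqrt(1068) + m_i)/d_i with (m_0, d_0) = (0, 1). a_0 = floor(sqrt(1068)) = 32, since 32^2 = 1024 <= 1068 < 1089 = 33^2.
Iterate m_{i+1} = d_i*a_i - m_i, d_{i+1} = (1068 - m_{i+1}^2)/d_i, a_{i+1} = floor((a_0 + m_{i+1})/d_{i+1}):
  m_1 = 1*32 - 0 = 32, d_1 = (1068 - 32^2)/1 = 44/1 = 44, a_1 = floor((32 + 32)/44) = 1.
  m_2 = 44*1 - 32 = 12, d_2 = (1068 - 12^2)/44 = 924/44 = 21, a_2 = floor((32 + 12)/21) = 2.
  m_3 = 21*2 - 12 = 30, d_3 = (1068 - 30^2)/21 = 168/21 = 8, a_3 = floor((32 + 30)/8) = 7.
  m_4 = 8*7 - 30 = 26, d_4 = (1068 - 26^2)/8 = 392/8 = 49, a_4 = floor((32 + 26)/49) = 1.
  m_5 = 49*1 - 26 = 23, d_5 = (1068 - 23^2)/49 = 539/49 = 11, a_5 = floor((32 + 23)/11) = 5.
  m_6 = 11*5 - 23 = 32, d_6 = (1068 - 32^2)/11 = 44/11 = 4, a_6 = floor((32 + 32)/4) = 16.
  m_7 = 4*16 - 32 = 32, d_7 = (1068 - 32^2)/4 = 44/4 = 11, a_7 = floor((32 + 32)/11) = 5.
  m_8 = 11*5 - 32 = 23, d_8 = (1068 - 23^2)/11 = 539/11 = 49, a_8 = floor((32 + 23)/49) = 1.
  m_9 = 49*1 - 23 = 26, d_9 = (1068 - 26^2)/49 = 392/49 = 8, a_9 = floor((32 + 26)/8) = 7.
  m_10 = 8*7 - 26 = 30, d_10 = (1068 - 30^2)/8 = 168/8 = 21, a_10 = floor((32 + 30)/21) = 2.
  m_11 = 21*2 - 30 = 12, d_11 = (1068 - 12^2)/21 = 924/21 = 44, a_11 = floor((32 + 12)/44) = 1.
  m_12 = 44*1 - 12 = 32, d_12 = (1068 - 32^2)/44 = 44/44 = 1, a_12 = floor((32 + 32)/1) = 64.
  m_13 = 1*64 - 32 = 32, d_13 = (1068 - 32^2)/1 = 44/1 = 44: (m_13, d_13) = (m_1, d_1) = (32, 44), so from here the quotients repeat a_1, ..., a_12; the period length is 12.
Hence the expansion of sqrt(1068) is a_0 = 32 followed by the repeating block 1, 2, 7, 1, 5, 16, 5, 1, 7, 2, 1, 64 (period 12).

[32; (1, 2, 7, 1, 5, 16, 5, 1, 7, 2, 1, 64)]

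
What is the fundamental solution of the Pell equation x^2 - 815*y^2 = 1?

(x, y) = (156644, 5487)

First expand sqrt(815) as a continued fraction. With x_i = (sqrt(815) + m_i)/d_i and (m_0, d_0) = (0, 1): a_0 = floor(sqrt(815)) = 28, since 28^2 = 784 <= 815 < 841 = 29^2.
Iterate m_{i+1} = d_i*a_i - m_i, d_{i+1} = (815 - m_{i+1}^2)/d_i, a_{i+1} = floor((a_0 + m_{i+1})/d_{i+1}):
  m_1 = 1*28 - 0 = 28, d_1 = (815 - 28^2)/1 = 31/1 = 31, a_1 = floor((28 + 28)/31) = 1.
  m_2 = 31*1 - 28 = 3, d_2 = (815 - 3^2)/31 = 806/31 = 26, a_2 = floor((28 + 3)/26) = 1.
  m_3 = 26*1 - 3 = 23, d_3 = (815 - 23^2)/26 = 286/26 = 11, a_3 = floor((28 + 23)/11) = 4.
  m_4 = 11*4 - 23 = 21, d_4 = (815 - 21^2)/11 = 374/11 = 34, a_4 = floor((28 + 21)/34) = 1.
  m_5 = 34*1 - 21 = 13, d_5 = (815 - 13^2)/34 = 646/34 = 19, a_5 = floor((28 + 13)/19) = 2.
  m_6 = 19*2 - 13 = 25, d_6 = (815 - 25^2)/19 = 190/19 = 10, a_6 = floor((28 + 25)/10) = 5.
  m_7 = 10*5 - 25 = 25, d_7 = (815 - 25^2)/10 = 190/10 = 19, a_7 = floor((28 + 25)/19) = 2.
  m_8 = 19*2 - 25 = 13, d_8 = (815 - 13^2)/19 = 646/19 = 34, a_8 = floor((28 + 13)/34) = 1.
  m_9 = 34*1 - 13 = 21, d_9 = (815 - 21^2)/34 = 374/34 = 11, a_9 = floor((28 + 21)/11) = 4.
  m_10 = 11*4 - 21 = 23, d_10 = (815 - 23^2)/11 = 286/11 = 26, a_10 = floor((28 + 23)/26) = 1.
  m_11 = 26*1 - 23 = 3, d_11 = (815 - 3^2)/26 = 806/26 = 31, a_11 = floor((28 + 3)/31) = 1.
  m_12 = 31*1 - 3 = 28, d_12 = (815 - 28^2)/31 = 31/31 = 1, a_12 = floor((28 + 28)/1) = 56.
  m_13 = 1*56 - 28 = 28, d_13 = (815 - 28^2)/1 = 31/1 = 31: (m_13, d_13) = (m_1, d_1) = (28, 31), so from here the quotients repeat a_1, ..., a_12; the period length is 12.
So sqrt(815) = [28; (1, 1, 4, 1, 2, 5, 2, 1, 4, 1, 1, 56)] with period length k = 12.
k is even, so the fundamental solution of x^2 - 815y^2 = 1 is (p_{k-1}, q_{k-1}) = (p_11, q_11); compute convergents through index 11.
Convergents (p_i = a_i*p_{i-1} + p_{i-2}, q_i = a_i*q_{i-1} + q_{i-2} with p_{-2}=0, p_{-1}=1, q_{-2}=1, q_{-1}=0):
  i=0: a_0=28, p_0 = 28*1 + 0 = 28, q_0 = 28*0 + 1 = 1.
  i=1: a_1=1, p_1 = 1*28 + 1 = 29, q_1 = 1*1 + 0 = 1.
  i=2: a_2=1, p_2 = 1*29 + 28 = 57, q_2 = 1*1 + 1 = 2.
  i=3: a_3=4, p_3 = 4*57 + 29 = 257, q_3 = 4*2 + 1 = 9.
  i=4: a_4=1, p_4 = 1*257 + 57 = 314, q_4 = 1*9 + 2 = 11.
  i=5: a_5=2, p_5 = 2*314 + 257 = 885, q_5 = 2*11 + 9 = 31.
  i=6: a_6=5, p_6 = 5*885 + 314 = 4739, q_6 = 5*31 + 11 = 166.
  i=7: a_7=2, p_7 = 2*4739 + 885 = 10363, q_7 = 2*166 + 31 = 363.
  i=8: a_8=1, p_8 = 1*10363 + 4739 = 15102, q_8 = 1*363 + 166 = 529.
  i=9: a_9=4, p_9 = 4*15102 + 10363 = 70771, q_9 = 4*529 + 363 = 2479.
  i=10: a_10=1, p_10 = 1*70771 + 15102 = 85873, q_10 = 1*2479 + 529 = 3008.
  i=11: a_11=1, p_11 = 1*85873 + 70771 = 156644, q_11 = 1*3008 + 2479 = 5487.
Check: 156644^2 - 815*5487^2 = 24537342736 - 24537342735 = 1, so (x, y) = (156644, 5487) solves the equation, and by the theorem it is the least positive solution.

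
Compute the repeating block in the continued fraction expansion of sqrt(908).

Write x_i = (sqrt(908) + m_i)/d_i with (m_0, d_0) = (0, 1). a_0 = floor(sqrt(908)) = 30, since 30^2 = 900 <= 908 < 961 = 31^2.
Iterate m_{i+1} = d_i*a_i - m_i, d_{i+1} = (908 - m_{i+1}^2)/d_i, a_{i+1} = floor((a_0 + m_{i+1})/d_{i+1}):
  m_1 = 1*30 - 0 = 30, d_1 = (908 - 30^2)/1 = 8/1 = 8, a_1 = floor((30 + 30)/8) = 7.
  m_2 = 8*7 - 30 = 26, d_2 = (908 - 26^2)/8 = 232/8 = 29, a_2 = floor((30 + 26)/29) = 1.
  m_3 = 29*1 - 26 = 3, d_3 = (908 - 3^2)/29 = 899/29 = 31, a_3 = floor((30 + 3)/31) = 1.
  m_4 = 31*1 - 3 = 28, d_4 = (908 - 28^2)/31 = 124/31 = 4, a_4 = floor((30 + 28)/4) = 14.
  m_5 = 4*14 - 28 = 28, d_5 = (908 - 28^2)/4 = 124/4 = 31, a_5 = floor((30 + 28)/31) = 1.
  m_6 = 31*1 - 28 = 3, d_6 = (908 - 3^2)/31 = 899/31 = 29, a_6 = floor((30 + 3)/29) = 1.
  m_7 = 29*1 - 3 = 26, d_7 = (908 - 26^2)/29 = 232/29 = 8, a_7 = floor((30 + 26)/8) = 7.
  m_8 = 8*7 - 26 = 30, d_8 = (908 - 30^2)/8 = 8/8 = 1, a_8 = floor((30 + 30)/1) = 60.
  m_9 = 1*60 - 30 = 30, d_9 = (908 - 30^2)/1 = 8/1 = 8: (m_9, d_9) = (m_1, d_1) = (30, 8), so from here the quotients repeat a_1, ..., a_8; the period length is 8.
Hence the expansion of sqrt(908) is a_0 = 30 followed by the repeating block 7, 1, 1, 14, 1, 1, 7, 60 (period 8).

[30; (7, 1, 1, 14, 1, 1, 7, 60)]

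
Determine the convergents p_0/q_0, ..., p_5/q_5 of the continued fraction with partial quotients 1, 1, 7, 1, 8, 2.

Using the convergent recurrence p_i = a_i*p_{i-1} + p_{i-2}, q_i = a_i*q_{i-1} + q_{i-2} with p_{-2}=0, p_{-1}=1, q_{-2}=1, q_{-1}=0:
  i=0: a_0=1, p_0 = 1*1 + 0 = 1, q_0 = 1*0 + 1 = 1.
  i=1: a_1=1, p_1 = 1*1 + 1 = 2, q_1 = 1*1 + 0 = 1.
  i=2: a_2=7, p_2 = 7*2 + 1 = 15, q_2 = 7*1 + 1 = 8.
  i=3: a_3=1, p_3 = 1*15 + 2 = 17, q_3 = 1*8 + 1 = 9.
  i=4: a_4=8, p_4 = 8*17 + 15 = 151, q_4 = 8*9 + 8 = 80.
  i=5: a_5=2, p_5 = 2*151 + 17 = 319, q_5 = 2*80 + 9 = 169.

1/1, 2/1, 15/8, 17/9, 151/80, 319/169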